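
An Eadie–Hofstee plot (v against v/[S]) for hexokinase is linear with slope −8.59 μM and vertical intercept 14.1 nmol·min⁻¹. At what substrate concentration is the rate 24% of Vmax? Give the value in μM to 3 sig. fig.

The Eadie–Hofstee slope gives Km = 8.59 μM (slope = −Km).
v/Vmax = [S]/(Km+[S]) = 0.24 ⇒ [S] = Km·0.24/(1−0.24) = 8.59 × 0.3158 = 2.71 μM.

2.71 μM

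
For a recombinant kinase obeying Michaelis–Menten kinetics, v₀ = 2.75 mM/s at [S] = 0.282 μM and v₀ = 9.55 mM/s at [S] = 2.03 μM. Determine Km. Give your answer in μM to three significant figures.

1.35 μM

In reciprocal form, 1/v = (Km/Vmax)·(1/[S]) + 1/Vmax. The two points give (1/[S], 1/v) = (3.546, 0.3636) and (0.4926, 0.1047).
Slope = (0.3636 − 0.1047)/(3.546 − 0.4926) = 0.08480; intercept = 0.3636 − 0.08480×3.546 = 0.06294.
Vmax = 1/intercept = 15.9 mM/s; Km = slope × Vmax = 0.08480 × 15.9 = 1.35 μM.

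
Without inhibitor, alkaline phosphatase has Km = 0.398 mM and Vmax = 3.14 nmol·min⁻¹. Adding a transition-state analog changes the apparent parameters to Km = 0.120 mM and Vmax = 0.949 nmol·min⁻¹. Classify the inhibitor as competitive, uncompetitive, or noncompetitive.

uncompetitive

Both Km and Vmax decrease by the same factor (~3.31-fold) — characteristic of uncompetitive inhibition.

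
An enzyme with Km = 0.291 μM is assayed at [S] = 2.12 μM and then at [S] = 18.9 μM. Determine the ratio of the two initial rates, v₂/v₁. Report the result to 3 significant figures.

The fractional saturations are [S]/(Km+[S]) = 2.12/2.411 = 0.8793 and 18.9/19.19 = 0.9848.
v₂/v₁ is just their ratio: 0.9848/0.8793 = 1.12.

1.12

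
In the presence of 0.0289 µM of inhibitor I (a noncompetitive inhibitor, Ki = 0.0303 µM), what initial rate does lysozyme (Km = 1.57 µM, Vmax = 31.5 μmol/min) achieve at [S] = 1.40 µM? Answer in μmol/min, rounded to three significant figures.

With α = 1 + [I]/Ki = 1 + 0.0289/0.0303 = 1.954, the noncompetitive rate law is v = (Vmax/α)·[S] / (Km + [S]).
v = (31.5/1.954)×1.40 / (1.57 + 1.40) = 22.57/2.970 = 7.60 μmol/min.

7.60 μmol/min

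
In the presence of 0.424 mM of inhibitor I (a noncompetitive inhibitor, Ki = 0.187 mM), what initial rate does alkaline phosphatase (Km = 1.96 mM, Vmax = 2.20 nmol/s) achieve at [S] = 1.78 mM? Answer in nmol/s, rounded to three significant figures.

With α = 1 + [I]/Ki = 1 + 0.424/0.187 = 3.267, the noncompetitive rate law is v = (Vmax/α)·[S] / (Km + [S]).
v = (2.20/3.267)×1.78 / (1.96 + 1.78) = 1.199/3.740 = 0.320 nmol/s.

0.320 nmol/s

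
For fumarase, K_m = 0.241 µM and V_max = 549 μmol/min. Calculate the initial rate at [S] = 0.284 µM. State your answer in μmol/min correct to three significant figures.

[S]/(Km+[S]) = 0.284/0.5250 = 0.5410, the fractional saturation.
v = 0.5410 × Vmax = 0.5410 × 549 = 297 μmol/min.

297 μmol/min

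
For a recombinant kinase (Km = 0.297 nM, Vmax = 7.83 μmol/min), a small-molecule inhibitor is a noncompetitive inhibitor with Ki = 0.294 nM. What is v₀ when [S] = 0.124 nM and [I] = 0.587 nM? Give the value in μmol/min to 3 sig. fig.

0.770 μmol/min

With α = 1 + [I]/Ki = 1 + 0.587/0.294 = 2.997, the noncompetitive rate law is v = (Vmax/α)·[S] / (Km + [S]).
v = (7.83/2.997)×0.124 / (0.297 + 0.124) = 0.3240/0.4210 = 0.770 μmol/min.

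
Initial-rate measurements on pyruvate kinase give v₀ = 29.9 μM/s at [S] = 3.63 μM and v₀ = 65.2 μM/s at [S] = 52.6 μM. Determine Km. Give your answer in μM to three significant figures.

From v = Vmax[S]/(Km+[S]), each point gives Vmax = v(Km+[S])/[S].
Equating: 29.9(Km+3.63)/3.63 = 65.2(Km+52.6)/52.6.
8.237·Km + 29.9 = 1.240·Km + 65.2, so (8.237 − 1.240)·Km = 65.2 − 29.9.
Km = 35.30/6.997 = 5.04 μM; then Vmax = 29.9(5.04+3.63)/3.63 = 71.5 μM/s.

5.04 μM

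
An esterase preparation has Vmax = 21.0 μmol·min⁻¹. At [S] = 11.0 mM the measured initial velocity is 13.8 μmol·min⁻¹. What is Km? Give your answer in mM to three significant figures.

v/Vmax = 13.8/21.0 = 0.6571 = [S]/(Km+[S]).
So Km + [S] = [S]/0.6571 = 16.74 mM, giving Km = 16.74 − 11.0 = 5.74 mM.

5.74 mM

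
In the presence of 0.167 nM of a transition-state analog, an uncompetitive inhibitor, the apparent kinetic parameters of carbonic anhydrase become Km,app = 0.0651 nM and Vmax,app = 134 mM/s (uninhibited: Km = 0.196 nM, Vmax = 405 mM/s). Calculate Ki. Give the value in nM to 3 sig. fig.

0.0826 nM

Uncompetitive: Vmax,app = Vmax/α (and Km,app = Km/α) with α = 1 + [I]/Ki.
α = Vmax/Vmax,app = 405/134 = 3.022.
Since α = 1 + [I]/Ki, [I]/Ki = 3.022 − 1 = 2.022 and Ki = 0.167/2.022 = 0.0826 nM.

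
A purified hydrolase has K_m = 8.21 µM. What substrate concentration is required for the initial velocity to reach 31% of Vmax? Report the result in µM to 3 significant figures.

v/Vmax = [S]/(Km+[S]) = 0.31, so [S] = Km·0.31/(1 − 0.31) = 8.21 × 0.4493.
[S] = 3.69 µM.

3.69 µM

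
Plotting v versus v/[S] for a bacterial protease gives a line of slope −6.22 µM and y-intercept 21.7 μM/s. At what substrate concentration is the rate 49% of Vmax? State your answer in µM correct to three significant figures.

5.98 µM

The Eadie–Hofstee slope gives Km = 6.22 µM (slope = −Km).
v/Vmax = [S]/(Km+[S]) = 0.49 ⇒ [S] = Km·0.49/(1−0.49) = 6.22 × 0.9608 = 5.98 µM.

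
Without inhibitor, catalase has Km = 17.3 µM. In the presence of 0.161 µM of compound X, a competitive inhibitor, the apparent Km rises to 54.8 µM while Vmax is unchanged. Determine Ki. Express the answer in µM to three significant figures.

Competitive: Km,app = α·Km with α = 1 + [I]/Ki.
α = Km,app/Km = 54.8/17.3 = 3.168.
Ki = [I]/(α − 1) = 0.161/2.168 = 0.0743 µM.

0.0743 µM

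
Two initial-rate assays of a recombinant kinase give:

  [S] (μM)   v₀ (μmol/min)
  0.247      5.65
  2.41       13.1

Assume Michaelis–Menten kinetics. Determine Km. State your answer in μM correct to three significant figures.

0.427 μM

In reciprocal form, 1/v = (Km/Vmax)·(1/[S]) + 1/Vmax. The two points give (1/[S], 1/v) = (4.049, 0.1770) and (0.4149, 0.07634).
Slope = (0.1770 − 0.07634)/(4.049 − 0.4149) = 0.02770; intercept = 0.1770 − 0.02770×4.049 = 0.06484.
Vmax = 1/intercept = 15.4 μmol/min; Km = slope × Vmax = 0.02770 × 15.4 = 0.427 μM.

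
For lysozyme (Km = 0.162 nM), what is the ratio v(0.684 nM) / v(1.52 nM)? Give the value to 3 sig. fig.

0.895

Since Vmax cancels, v₂/v₁ = [S]₂(Km+[S]₁) / [S]₁(Km+[S]₂).
= 0.684×(0.162+1.52) / (1.52×(0.162+0.684)) = 1.150/1.286 = 0.895.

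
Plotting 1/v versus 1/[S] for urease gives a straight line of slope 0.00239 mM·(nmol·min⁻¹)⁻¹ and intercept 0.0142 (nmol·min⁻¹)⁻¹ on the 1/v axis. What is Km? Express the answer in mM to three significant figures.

y-intercept = 1/Vmax ⇒ Vmax = 70.4 nmol·min⁻¹; slope = Km/Vmax ⇒ Km = slope × Vmax.
Km = 0.00239 × 70.4 = 0.168 mM.

0.168 mM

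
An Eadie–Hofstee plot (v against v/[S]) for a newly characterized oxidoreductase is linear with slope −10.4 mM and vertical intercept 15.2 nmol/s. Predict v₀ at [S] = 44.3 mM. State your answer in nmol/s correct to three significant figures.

12.3 nmol/s

In the Eadie–Hofstee form v = Vmax − Km·(v/[S]), the slope is −Km and the intercept is Vmax, so Km = 10.4 mM and Vmax = 15.2 nmol/s.
v = 15.2 × 44.3/(10.4 + 44.3) = 12.3 nmol/s.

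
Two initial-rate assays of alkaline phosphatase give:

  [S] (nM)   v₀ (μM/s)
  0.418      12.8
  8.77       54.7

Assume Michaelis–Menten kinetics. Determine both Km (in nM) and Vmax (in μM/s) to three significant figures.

Km = 1.72 nM; Vmax = 65.4 μM/s

In reciprocal form, 1/v = (Km/Vmax)·(1/[S]) + 1/Vmax. The two points give (1/[S], 1/v) = (2.392, 0.07812) and (0.1140, 0.01828).
Slope = (0.07812 − 0.01828)/(2.392 − 0.1140) = 0.02627; intercept = 0.07812 − 0.02627×2.392 = 0.01529.
Vmax = 1/intercept = 65.4 μM/s; Km = slope × Vmax = 0.02627 × 65.4 = 1.72 nM.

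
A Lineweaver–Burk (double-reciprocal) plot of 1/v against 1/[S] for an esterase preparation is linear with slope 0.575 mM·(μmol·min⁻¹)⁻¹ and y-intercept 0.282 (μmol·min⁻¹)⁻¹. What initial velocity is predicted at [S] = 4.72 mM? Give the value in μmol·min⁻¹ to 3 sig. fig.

2.48 μmol·min⁻¹

The y-intercept is 1/Vmax, so Vmax = 1/0.282 = 3.55 μmol·min⁻¹.
The slope is Km/Vmax, so Km = 0.575 × 3.55 = 2.04 mM.
Then v = 3.55 × 4.72/(2.04 + 4.72) = 2.48 μmol·min⁻¹.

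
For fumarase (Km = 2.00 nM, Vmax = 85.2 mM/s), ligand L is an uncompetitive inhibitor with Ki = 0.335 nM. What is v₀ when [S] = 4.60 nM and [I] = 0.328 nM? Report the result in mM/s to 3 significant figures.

With α = 1 + [I]/Ki = 1 + 0.328/0.335 = 1.979, the uncompetitive rate law is v = (Vmax/α)·[S] / (Km/α + [S]).
v = (85.2/1.979)×4.60 / (2.00/1.979 + 4.60) = 198.0/5.611 = 35.3 mM/s.

35.3 mM/s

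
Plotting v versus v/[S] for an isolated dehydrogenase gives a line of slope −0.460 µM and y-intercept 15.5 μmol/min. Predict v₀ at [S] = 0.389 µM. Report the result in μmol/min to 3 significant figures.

In the Eadie–Hofstee form v = Vmax − Km·(v/[S]), the slope is −Km and the intercept is Vmax, so Km = 0.460 µM and Vmax = 15.5 μmol/min.
v = 15.5 × 0.389/(0.460 + 0.389) = 7.10 μmol/min.

7.10 μmol/min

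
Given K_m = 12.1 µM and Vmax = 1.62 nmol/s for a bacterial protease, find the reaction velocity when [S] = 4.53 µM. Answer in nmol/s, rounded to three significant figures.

0.441 nmol/s

v = Vmax·[S]/(Km + [S]) = 1.62 × 4.53 / (12.1 + 4.53)
  = 7.339 / 16.63 = 0.441 nmol/s.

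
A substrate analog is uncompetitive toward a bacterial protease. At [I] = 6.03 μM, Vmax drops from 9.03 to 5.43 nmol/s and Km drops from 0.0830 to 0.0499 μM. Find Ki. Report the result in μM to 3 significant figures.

Uncompetitive: Vmax,app = Vmax/α (and Km,app = Km/α) with α = 1 + [I]/Ki.
α = Vmax/Vmax,app = 9.03/5.43 = 1.663.
Since α = 1 + [I]/Ki, [I]/Ki = 1.663 − 1 = 0.6630 and Ki = 6.03/0.6630 = 9.10 μM.

9.10 μM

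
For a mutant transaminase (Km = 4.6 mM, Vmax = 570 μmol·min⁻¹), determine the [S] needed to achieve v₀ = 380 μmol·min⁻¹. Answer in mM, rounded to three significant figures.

9.20 mM

The required fractional saturation is v/Vmax = 380/570 = 0.6667.
Then [S]/(Km+[S]) = 0.6667 ⇒ [S] = 4.6 × 0.6667/(1 − 0.6667) = 9.20 mM.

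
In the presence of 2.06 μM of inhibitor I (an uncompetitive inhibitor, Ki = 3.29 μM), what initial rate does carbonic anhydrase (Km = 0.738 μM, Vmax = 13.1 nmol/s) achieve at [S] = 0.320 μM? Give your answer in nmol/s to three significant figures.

With α = 1 + [I]/Ki = 1 + 2.06/3.29 = 1.626, the uncompetitive rate law is v = (Vmax/α)·[S] / (Km/α + [S]).
v = (13.1/1.626)×0.320 / (0.738/1.626 + 0.320) = 2.578/0.7738 = 3.33 nmol/s.

3.33 nmol/s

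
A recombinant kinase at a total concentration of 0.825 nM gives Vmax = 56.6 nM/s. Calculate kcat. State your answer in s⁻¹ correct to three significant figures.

kcat = Vmax/[E]total = 56.6 nM/s / 0.825 nM = 68.6 s⁻¹.

68.6 s⁻¹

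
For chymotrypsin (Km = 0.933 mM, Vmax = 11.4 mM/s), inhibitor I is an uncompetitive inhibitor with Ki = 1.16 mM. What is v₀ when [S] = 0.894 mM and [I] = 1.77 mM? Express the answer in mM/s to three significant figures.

3.19 mM/s

α = 1 + [I]/Ki = 1 + 1.77/1.16 = 2.526.
For an uncompetitive inhibitor, both parameters are divided by α, giving Vmax/α and Km/α: Km,app = 0.369 mM, Vmax,app = 4.51 mM/s.
v = Vmax,app·[S]/(Km,app + [S]) = 4.51 × 0.894/(0.369 + 0.894) = 3.19 mM/s.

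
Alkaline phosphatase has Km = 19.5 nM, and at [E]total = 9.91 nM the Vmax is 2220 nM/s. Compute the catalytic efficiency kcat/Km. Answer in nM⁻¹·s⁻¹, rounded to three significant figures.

11.5 nM⁻¹·s⁻¹

kcat = Vmax/[E]total = 2220/9.91 = 224 s⁻¹.
kcat/Km = 224/19.5 = 11.5 nM⁻¹·s⁻¹.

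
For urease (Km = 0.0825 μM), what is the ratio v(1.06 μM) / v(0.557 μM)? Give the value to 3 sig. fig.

Since Vmax cancels, v₂/v₁ = [S]₂(Km+[S]₁) / [S]₁(Km+[S]₂).
= 1.06×(0.0825+0.557) / (0.557×(0.0825+1.06)) = 0.6779/0.6364 = 1.07.

1.07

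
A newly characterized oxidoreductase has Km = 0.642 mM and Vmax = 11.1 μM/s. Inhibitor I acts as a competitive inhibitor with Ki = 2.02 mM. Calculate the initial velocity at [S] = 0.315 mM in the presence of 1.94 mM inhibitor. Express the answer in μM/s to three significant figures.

2.22 μM/s

With α = 1 + [I]/Ki = 1 + 1.94/2.02 = 1.960, the competitive rate law is v = Vmax[S] / (αKm + [S]).
v = 11.1×0.315 / (1.960×0.642 + 0.315) = 3.496/1.574 = 2.22 μM/s.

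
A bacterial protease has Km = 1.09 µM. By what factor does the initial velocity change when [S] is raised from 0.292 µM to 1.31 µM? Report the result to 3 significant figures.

2.58

Since Vmax cancels, v₂/v₁ = [S]₂(Km+[S]₁) / [S]₁(Km+[S]₂).
= 1.31×(1.09+0.292) / (0.292×(1.09+1.31)) = 1.810/0.7008 = 2.58.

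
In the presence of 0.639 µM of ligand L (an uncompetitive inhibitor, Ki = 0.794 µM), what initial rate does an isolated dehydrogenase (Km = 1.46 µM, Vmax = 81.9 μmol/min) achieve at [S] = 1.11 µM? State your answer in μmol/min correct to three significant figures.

26.2 μmol/min

α = 1 + [I]/Ki = 1 + 0.639/0.794 = 1.805.
For an uncompetitive inhibitor, both parameters are divided by α, giving Vmax/α and Km/α: Km,app = 0.809 µM, Vmax,app = 45.4 μmol/min.
v = Vmax,app·[S]/(Km,app + [S]) = 45.4 × 1.11/(0.809 + 1.11) = 26.2 μmol/min.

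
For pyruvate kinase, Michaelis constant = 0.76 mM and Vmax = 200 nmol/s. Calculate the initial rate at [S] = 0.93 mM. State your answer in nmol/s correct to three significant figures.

v = Vmax·[S]/(Km + [S]) = 200 × 0.93 / (0.76 + 0.93)
  = 186.0 / 1.690 = 110 nmol/s.

110 nmol/s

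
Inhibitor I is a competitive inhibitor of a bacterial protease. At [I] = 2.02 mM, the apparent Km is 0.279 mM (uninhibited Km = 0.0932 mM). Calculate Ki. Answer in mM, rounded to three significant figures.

1.01 mM

Competitive: Km,app = α·Km with α = 1 + [I]/Ki.
α = Km,app/Km = 0.279/0.0932 = 2.994.
Ki = [I]/(α − 1) = 2.02/1.994 = 1.01 mM.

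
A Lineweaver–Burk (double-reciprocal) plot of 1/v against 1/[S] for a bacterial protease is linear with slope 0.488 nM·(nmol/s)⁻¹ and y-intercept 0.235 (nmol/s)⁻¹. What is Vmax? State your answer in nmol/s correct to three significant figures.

The y-intercept of a Lineweaver–Burk plot equals 1/Vmax, so Vmax = 1/0.235 = 4.26 nmol/s.

4.26 nmol/s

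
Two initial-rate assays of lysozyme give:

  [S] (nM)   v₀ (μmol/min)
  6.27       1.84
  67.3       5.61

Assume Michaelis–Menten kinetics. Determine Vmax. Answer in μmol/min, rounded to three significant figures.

7.11 μmol/min

From v = Vmax[S]/(Km+[S]), each point gives Vmax = v(Km+[S])/[S].
Equating: 1.84(Km+6.27)/6.27 = 5.61(Km+67.3)/67.3.
0.2935·Km + 1.84 = 0.08336·Km + 5.61, so (0.2935 − 0.08336)·Km = 5.61 − 1.84.
Km = 3.770/0.2101 = 17.9 nM; then Vmax = 1.84(17.9+6.27)/6.27 = 7.11 μmol/min.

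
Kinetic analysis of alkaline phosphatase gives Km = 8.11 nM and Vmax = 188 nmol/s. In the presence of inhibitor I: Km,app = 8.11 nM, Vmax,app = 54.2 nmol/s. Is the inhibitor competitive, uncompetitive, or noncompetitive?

noncompetitive

Vmax decreases (188 → 54.2 nmol/s) while Km is unchanged — pure noncompetitive inhibition.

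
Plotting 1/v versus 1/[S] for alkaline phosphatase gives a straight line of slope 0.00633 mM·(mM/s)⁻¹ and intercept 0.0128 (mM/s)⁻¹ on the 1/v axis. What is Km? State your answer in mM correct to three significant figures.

y-intercept = 1/Vmax ⇒ Vmax = 78.1 mM/s; slope = Km/Vmax ⇒ Km = slope × Vmax.
Km = 0.00633 × 78.1 = 0.495 mM.

0.495 mM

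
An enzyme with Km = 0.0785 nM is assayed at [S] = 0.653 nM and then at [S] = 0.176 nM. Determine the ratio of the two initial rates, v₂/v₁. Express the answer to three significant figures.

0.775

Since Vmax cancels, v₂/v₁ = [S]₂(Km+[S]₁) / [S]₁(Km+[S]₂).
= 0.176×(0.0785+0.653) / (0.653×(0.0785+0.176)) = 0.1287/0.1662 = 0.775.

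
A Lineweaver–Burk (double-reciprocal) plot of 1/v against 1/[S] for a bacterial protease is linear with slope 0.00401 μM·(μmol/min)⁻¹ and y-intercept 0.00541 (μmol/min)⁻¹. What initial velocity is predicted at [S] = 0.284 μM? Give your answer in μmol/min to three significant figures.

The y-intercept is 1/Vmax, so Vmax = 1/0.00541 = 185 μmol/min.
The slope is Km/Vmax, so Km = 0.00401 × 185 = 0.741 μM.
Then v = 185 × 0.284/(0.741 + 0.284) = 51.2 μmol/min.

51.2 μmol/min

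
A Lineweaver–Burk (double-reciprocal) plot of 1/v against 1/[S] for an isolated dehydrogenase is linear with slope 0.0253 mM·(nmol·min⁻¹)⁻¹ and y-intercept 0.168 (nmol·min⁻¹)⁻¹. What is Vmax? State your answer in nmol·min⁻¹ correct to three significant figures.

The y-intercept of a Lineweaver–Burk plot equals 1/Vmax, so Vmax = 1/0.168 = 5.95 nmol·min⁻¹.

5.95 nmol·min⁻¹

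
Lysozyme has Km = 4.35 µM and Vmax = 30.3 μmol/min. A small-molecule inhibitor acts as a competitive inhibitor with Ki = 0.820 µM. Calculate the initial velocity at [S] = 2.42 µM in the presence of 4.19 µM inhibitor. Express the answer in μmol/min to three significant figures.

With α = 1 + [I]/Ki = 1 + 4.19/0.820 = 6.110, the competitive rate law is v = Vmax[S] / (αKm + [S]).
v = 30.3×2.42 / (6.110×4.35 + 2.42) = 73.33/29.00 = 2.53 μmol/min.

2.53 μmol/min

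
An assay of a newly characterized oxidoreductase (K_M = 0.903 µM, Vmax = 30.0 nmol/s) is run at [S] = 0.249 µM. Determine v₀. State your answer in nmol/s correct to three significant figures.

v = Vmax·[S]/(Km + [S]) = 30.0 × 0.249 / (0.903 + 0.249)
  = 7.470 / 1.152 = 6.48 nmol/s.

6.48 nmol/s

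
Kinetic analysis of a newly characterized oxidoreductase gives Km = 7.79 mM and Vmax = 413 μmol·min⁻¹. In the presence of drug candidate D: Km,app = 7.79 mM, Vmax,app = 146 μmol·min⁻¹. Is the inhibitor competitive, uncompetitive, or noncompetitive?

Vmax decreases (413 → 146 μmol·min⁻¹) while Km is unchanged — pure noncompetitive inhibition.

noncompetitive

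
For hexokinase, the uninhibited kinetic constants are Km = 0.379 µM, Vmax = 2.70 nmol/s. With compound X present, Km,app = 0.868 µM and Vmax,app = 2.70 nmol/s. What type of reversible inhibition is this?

competitive

Km increases (0.379 → 0.868 µM) while Vmax is unchanged — the hallmark of competitive inhibition.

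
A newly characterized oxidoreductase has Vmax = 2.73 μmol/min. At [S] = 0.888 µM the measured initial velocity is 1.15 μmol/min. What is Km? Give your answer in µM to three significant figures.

1.22 µM

v/Vmax = 1.15/2.73 = 0.4212 = [S]/(Km+[S]).
So Km + [S] = [S]/0.4212 = 2.108 µM, giving Km = 2.108 − 0.888 = 1.22 µM.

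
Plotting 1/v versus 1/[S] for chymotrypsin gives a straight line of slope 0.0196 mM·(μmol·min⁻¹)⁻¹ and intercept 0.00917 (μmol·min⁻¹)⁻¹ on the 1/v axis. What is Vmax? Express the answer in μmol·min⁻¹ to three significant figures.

The y-intercept of a Lineweaver–Burk plot equals 1/Vmax, so Vmax = 1/0.00917 = 109 μmol·min⁻¹.

109 μmol·min⁻¹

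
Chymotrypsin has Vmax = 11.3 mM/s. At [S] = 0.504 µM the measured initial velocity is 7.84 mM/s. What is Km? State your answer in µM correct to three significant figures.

From v = Vmax[S]/(Km+[S]), Km = [S](Vmax − v)/v.
Km = 0.504 × (11.3 − 7.84) / 7.84 = 1.744/7.84 = 0.222 µM.

0.222 µM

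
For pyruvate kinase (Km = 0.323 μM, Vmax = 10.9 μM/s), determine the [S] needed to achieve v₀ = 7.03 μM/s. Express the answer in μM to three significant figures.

0.587 μM

Rearranging v = Vmax[S]/(Km+[S]) gives [S] = Km·v/(Vmax − v).
[S] = 0.323 × 7.03 / (10.9 − 7.03) = 2.271/3.870 = 0.587 μM.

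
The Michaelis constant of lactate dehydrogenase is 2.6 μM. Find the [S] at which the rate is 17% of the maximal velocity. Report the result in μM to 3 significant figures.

v/Vmax = [S]/(Km+[S]) = 0.17, so [S] = Km·0.17/(1 − 0.17) = 2.6 × 0.2048.
[S] = 0.533 μM.

0.533 μM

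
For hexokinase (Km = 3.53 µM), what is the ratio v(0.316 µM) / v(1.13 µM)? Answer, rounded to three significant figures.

The fractional saturations are [S]/(Km+[S]) = 1.13/4.660 = 0.2425 and 0.316/3.846 = 0.08216.
v₂/v₁ is just their ratio: 0.08216/0.2425 = 0.339.

0.339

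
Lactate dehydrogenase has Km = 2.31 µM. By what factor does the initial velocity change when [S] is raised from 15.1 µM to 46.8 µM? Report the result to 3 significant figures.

The fractional saturations are [S]/(Km+[S]) = 15.1/17.41 = 0.8673 and 46.8/49.11 = 0.9530.
v₂/v₁ is just their ratio: 0.9530/0.8673 = 1.10.

1.10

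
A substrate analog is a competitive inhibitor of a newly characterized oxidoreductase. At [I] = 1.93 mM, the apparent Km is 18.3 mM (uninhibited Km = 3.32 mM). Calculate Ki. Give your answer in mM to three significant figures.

Competitive: Km,app = α·Km with α = 1 + [I]/Ki.
α = Km,app/Km = 18.3/3.32 = 5.512.
Ki = [I]/(α − 1) = 1.93/4.512 = 0.428 mM.

0.428 mM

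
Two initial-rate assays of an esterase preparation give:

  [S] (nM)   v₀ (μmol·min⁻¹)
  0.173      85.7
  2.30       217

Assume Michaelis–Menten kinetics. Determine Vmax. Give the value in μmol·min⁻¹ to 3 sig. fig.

248 μmol·min⁻¹

From v = Vmax[S]/(Km+[S]), each point gives Vmax = v(Km+[S])/[S].
Equating: 85.7(Km+0.173)/0.173 = 217(Km+2.30)/2.30.
495.4·Km + 85.7 = 94.35·Km + 217, so (495.4 − 94.35)·Km = 217 − 85.7.
Km = 131.3/401.0 = 0.327 nM; then Vmax = 85.7(0.327+0.173)/0.173 = 248 μmol·min⁻¹.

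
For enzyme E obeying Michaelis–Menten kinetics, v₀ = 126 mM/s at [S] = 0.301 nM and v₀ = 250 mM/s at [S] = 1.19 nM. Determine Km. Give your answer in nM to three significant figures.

From v = Vmax[S]/(Km+[S]), each point gives Vmax = v(Km+[S])/[S].
Equating: 126(Km+0.301)/0.301 = 250(Km+1.19)/1.19.
418.6·Km + 126 = 210.1·Km + 250, so (418.6 − 210.1)·Km = 250 − 126.
Km = 124.0/208.5 = 0.595 nM; then Vmax = 126(0.595+0.301)/0.301 = 375 mM/s.

0.595 nM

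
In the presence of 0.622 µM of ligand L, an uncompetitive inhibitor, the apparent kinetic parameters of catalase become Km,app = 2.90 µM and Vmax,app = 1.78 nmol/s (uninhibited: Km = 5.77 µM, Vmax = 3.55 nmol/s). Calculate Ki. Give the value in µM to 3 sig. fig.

0.626 µM

Uncompetitive: Vmax,app = Vmax/α (and Km,app = Km/α) with α = 1 + [I]/Ki.
α = Vmax/Vmax,app = 3.55/1.78 = 1.994.
Ki = [I]/(α − 1) = 0.622/0.9944 = 0.626 µM.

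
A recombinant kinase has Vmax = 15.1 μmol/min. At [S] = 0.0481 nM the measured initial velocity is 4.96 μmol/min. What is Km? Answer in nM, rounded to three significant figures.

0.0983 nM

From v = Vmax[S]/(Km+[S]), Km = [S](Vmax − v)/v.
Km = 0.0481 × (15.1 − 4.96) / 4.96 = 0.4877/4.96 = 0.0983 nM.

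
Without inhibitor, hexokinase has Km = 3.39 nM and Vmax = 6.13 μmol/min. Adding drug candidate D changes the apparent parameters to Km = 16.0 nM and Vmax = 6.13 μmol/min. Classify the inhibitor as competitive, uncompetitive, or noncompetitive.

Km increases (3.39 → 16.0 nM) while Vmax is unchanged — the hallmark of competitive inhibition.

competitive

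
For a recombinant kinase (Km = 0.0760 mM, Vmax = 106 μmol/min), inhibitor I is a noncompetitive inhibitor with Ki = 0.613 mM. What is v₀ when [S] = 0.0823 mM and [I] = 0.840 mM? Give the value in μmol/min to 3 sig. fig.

23.2 μmol/min

α = 1 + [I]/Ki = 1 + 0.840/0.613 = 2.370.
For a noncompetitive inhibitor, Vmax is reduced to Vmax/α while Km is unchanged: Km,app = 0.0760 mM, Vmax,app = 44.7 μmol/min.
v = Vmax,app·[S]/(Km,app + [S]) = 44.7 × 0.0823/(0.0760 + 0.0823) = 23.2 μmol/min.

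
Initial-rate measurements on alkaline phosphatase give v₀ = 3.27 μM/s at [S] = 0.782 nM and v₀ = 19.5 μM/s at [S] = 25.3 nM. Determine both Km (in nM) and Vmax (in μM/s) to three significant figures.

In reciprocal form, 1/v = (Km/Vmax)·(1/[S]) + 1/Vmax. The two points give (1/[S], 1/v) = (1.279, 0.3058) and (0.03953, 0.05128).
Slope = (0.3058 − 0.05128)/(1.279 − 0.03953) = 0.2054; intercept = 0.3058 − 0.2054×1.279 = 0.04316.
Vmax = 1/intercept = 23.2 μM/s; Km = slope × Vmax = 0.2054 × 23.2 = 4.76 nM.

Km = 4.76 nM; Vmax = 23.2 μM/s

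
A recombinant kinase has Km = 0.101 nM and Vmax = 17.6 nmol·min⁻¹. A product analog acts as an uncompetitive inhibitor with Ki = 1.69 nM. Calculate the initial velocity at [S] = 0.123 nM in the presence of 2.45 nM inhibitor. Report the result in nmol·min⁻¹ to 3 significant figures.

5.38 nmol·min⁻¹

α = 1 + [I]/Ki = 1 + 2.45/1.69 = 2.450.
For an uncompetitive inhibitor, both parameters are divided by α, giving Vmax/α and Km/α: Km,app = 0.0412 nM, Vmax,app = 7.18 nmol·min⁻¹.
v = Vmax,app·[S]/(Km,app + [S]) = 7.18 × 0.123/(0.0412 + 0.123) = 5.38 nmol·min⁻¹.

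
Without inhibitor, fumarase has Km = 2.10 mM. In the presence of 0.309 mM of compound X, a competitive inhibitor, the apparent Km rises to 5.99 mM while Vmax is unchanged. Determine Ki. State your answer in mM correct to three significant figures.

0.167 mM

Competitive: Km,app = α·Km with α = 1 + [I]/Ki.
α = Km,app/Km = 5.99/2.10 = 2.852.
Since α = 1 + [I]/Ki, [I]/Ki = 2.852 − 1 = 1.852 and Ki = 0.309/1.852 = 0.167 mM.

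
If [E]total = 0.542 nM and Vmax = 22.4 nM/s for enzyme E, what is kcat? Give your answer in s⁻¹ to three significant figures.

41.3 s⁻¹

kcat = Vmax/[E]total = 22.4 nM/s / 0.542 nM = 41.3 s⁻¹.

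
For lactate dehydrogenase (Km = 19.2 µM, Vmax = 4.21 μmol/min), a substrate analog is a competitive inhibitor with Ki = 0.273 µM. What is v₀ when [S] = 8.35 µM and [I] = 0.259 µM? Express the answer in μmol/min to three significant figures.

0.768 μmol/min

α = 1 + [I]/Ki = 1 + 0.259/0.273 = 1.949.
For a competitive inhibitor, Vmax is unchanged and the apparent Km becomes α·Km: Km,app = 37.4 µM, Vmax,app = 4.21 μmol/min.
v = Vmax,app·[S]/(Km,app + [S]) = 4.21 × 8.35/(37.4 + 8.35) = 0.768 μmol/min.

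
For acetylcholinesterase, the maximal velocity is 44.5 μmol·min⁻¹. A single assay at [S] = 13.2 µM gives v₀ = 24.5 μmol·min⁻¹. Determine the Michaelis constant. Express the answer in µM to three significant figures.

v/Vmax = 24.5/44.5 = 0.5506 = [S]/(Km+[S]).
So Km + [S] = [S]/0.5506 = 23.98 µM, giving Km = 23.98 − 13.2 = 10.8 µM.

10.8 µM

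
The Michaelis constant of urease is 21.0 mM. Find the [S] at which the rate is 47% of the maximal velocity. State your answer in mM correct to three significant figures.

18.6 mM

v/Vmax = [S]/(Km+[S]) = 0.47, so [S] = Km·0.47/(1 − 0.47) = 21.0 × 0.8868.
[S] = 18.6 mM.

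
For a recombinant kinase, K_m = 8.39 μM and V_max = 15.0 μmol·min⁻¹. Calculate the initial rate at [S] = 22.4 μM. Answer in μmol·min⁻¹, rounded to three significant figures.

[S]/(Km+[S]) = 22.4/30.79 = 0.7275, the fractional saturation.
v = 0.7275 × Vmax = 0.7275 × 15.0 = 10.9 μmol·min⁻¹.

10.9 μmol·min⁻¹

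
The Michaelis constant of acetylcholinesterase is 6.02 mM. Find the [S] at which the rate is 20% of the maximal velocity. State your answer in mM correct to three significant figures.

v/Vmax = [S]/(Km+[S]) = 0.2, so [S] = Km·0.2/(1 − 0.2) = 6.02 × 0.2500.
[S] = 1.50 mM.

1.50 mM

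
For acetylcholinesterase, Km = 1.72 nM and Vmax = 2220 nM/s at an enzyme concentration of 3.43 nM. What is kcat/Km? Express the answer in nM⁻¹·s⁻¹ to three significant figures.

kcat = Vmax/[E]total = 2220/3.43 = 647 s⁻¹.
kcat/Km = 647/1.72 = 376 nM⁻¹·s⁻¹.

376 nM⁻¹·s⁻¹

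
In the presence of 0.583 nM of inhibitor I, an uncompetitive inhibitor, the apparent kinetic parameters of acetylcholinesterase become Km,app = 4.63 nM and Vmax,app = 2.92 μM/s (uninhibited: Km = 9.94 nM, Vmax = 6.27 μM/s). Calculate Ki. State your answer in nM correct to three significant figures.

0.508 nM

Uncompetitive: Vmax,app = Vmax/α (and Km,app = Km/α) with α = 1 + [I]/Ki.
α = Vmax/Vmax,app = 6.27/2.92 = 2.147.
Since α = 1 + [I]/Ki, [I]/Ki = 2.147 − 1 = 1.147 and Ki = 0.583/1.147 = 0.508 nM.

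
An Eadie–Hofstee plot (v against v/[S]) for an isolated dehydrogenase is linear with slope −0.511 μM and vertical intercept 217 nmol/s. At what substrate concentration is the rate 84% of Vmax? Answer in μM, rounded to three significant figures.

The Eadie–Hofstee slope gives Km = 0.511 μM (slope = −Km).
v/Vmax = [S]/(Km+[S]) = 0.84 ⇒ [S] = Km·0.84/(1−0.84) = 0.511 × 5.250 = 2.68 μM.

2.68 μM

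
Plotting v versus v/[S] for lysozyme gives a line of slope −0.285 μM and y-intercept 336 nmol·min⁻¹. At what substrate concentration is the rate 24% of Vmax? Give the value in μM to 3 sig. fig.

0.0900 μM

The Eadie–Hofstee slope gives Km = 0.285 μM (slope = −Km).
v/Vmax = [S]/(Km+[S]) = 0.24 ⇒ [S] = Km·0.24/(1−0.24) = 0.285 × 0.3158 = 0.0900 μM.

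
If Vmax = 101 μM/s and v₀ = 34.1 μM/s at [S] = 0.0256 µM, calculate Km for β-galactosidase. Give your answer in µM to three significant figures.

v/Vmax = 34.1/101 = 0.3376 = [S]/(Km+[S]).
So Km + [S] = [S]/0.3376 = 0.07582 µM, giving Km = 0.07582 − 0.0256 = 0.0502 µM.

0.0502 µM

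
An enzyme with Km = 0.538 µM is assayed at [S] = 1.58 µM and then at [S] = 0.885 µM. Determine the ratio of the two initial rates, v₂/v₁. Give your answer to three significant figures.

0.834

Since Vmax cancels, v₂/v₁ = [S]₂(Km+[S]₁) / [S]₁(Km+[S]₂).
= 0.885×(0.538+1.58) / (1.58×(0.538+0.885)) = 1.874/2.248 = 0.834.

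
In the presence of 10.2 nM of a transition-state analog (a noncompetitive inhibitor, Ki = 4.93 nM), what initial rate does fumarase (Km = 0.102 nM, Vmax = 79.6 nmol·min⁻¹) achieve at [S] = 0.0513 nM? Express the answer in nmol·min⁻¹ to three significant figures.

With α = 1 + [I]/Ki = 1 + 10.2/4.93 = 3.069, the noncompetitive rate law is v = (Vmax/α)·[S] / (Km + [S]).
v = (79.6/3.069)×0.0513 / (0.102 + 0.0513) = 1.331/0.1533 = 8.68 nmol·min⁻¹.

8.68 nmol·min⁻¹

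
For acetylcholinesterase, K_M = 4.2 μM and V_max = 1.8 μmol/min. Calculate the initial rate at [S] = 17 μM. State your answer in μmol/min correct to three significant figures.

v = Vmax·[S]/(Km + [S]) = 1.8 × 17 / (4.2 + 17)
  = 30.60 / 21.20 = 1.44 μmol/min.

1.44 μmol/min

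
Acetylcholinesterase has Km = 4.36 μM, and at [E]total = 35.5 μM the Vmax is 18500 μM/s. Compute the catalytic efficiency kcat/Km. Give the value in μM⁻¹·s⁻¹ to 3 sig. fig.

kcat = Vmax/[E]total = 18500/35.5 = 521 s⁻¹.
kcat/Km = 521/4.36 = 120 μM⁻¹·s⁻¹.

120 μM⁻¹·s⁻¹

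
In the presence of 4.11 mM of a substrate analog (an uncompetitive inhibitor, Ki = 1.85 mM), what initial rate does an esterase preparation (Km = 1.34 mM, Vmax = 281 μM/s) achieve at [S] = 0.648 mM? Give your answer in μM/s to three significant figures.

53.1 μM/s

With α = 1 + [I]/Ki = 1 + 4.11/1.85 = 3.222, the uncompetitive rate law is v = (Vmax/α)·[S] / (Km/α + [S]).
v = (281/3.222)×0.648 / (1.34/3.222 + 0.648) = 56.52/1.064 = 53.1 μM/s.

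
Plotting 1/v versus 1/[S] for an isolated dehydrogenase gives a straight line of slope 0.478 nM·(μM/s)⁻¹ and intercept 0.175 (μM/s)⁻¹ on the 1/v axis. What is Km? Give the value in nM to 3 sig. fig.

y-intercept = 1/Vmax ⇒ Vmax = 5.71 μM/s; slope = Km/Vmax ⇒ Km = slope × Vmax.
Km = 0.478 × 5.71 = 2.73 nM.

2.73 nM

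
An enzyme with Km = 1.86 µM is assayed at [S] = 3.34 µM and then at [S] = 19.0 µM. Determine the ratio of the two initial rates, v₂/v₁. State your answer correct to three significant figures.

1.42

The fractional saturations are [S]/(Km+[S]) = 3.34/5.200 = 0.6423 and 19.0/20.86 = 0.9108.
v₂/v₁ is just their ratio: 0.9108/0.6423 = 1.42.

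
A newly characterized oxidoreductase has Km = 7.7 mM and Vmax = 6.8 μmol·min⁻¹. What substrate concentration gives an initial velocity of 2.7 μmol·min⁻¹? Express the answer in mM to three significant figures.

5.07 mM

Rearranging v = Vmax[S]/(Km+[S]) gives [S] = Km·v/(Vmax − v).
[S] = 7.7 × 2.7 / (6.8 − 2.7) = 20.79/4.100 = 5.07 mM.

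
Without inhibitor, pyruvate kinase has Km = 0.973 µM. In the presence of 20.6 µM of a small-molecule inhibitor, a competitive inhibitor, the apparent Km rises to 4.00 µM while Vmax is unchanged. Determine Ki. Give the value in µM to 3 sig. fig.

6.62 µM

Competitive: Km,app = α·Km with α = 1 + [I]/Ki.
α = Km,app/Km = 4.00/0.973 = 4.111.
Since α = 1 + [I]/Ki, [I]/Ki = 4.111 − 1 = 3.111 and Ki = 20.6/3.111 = 6.62 µM.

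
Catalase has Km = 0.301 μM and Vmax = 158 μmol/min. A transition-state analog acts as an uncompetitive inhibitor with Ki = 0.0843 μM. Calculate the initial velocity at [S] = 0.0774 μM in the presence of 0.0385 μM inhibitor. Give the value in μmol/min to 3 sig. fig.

α = 1 + [I]/Ki = 1 + 0.0385/0.0843 = 1.457.
For an uncompetitive inhibitor, both parameters are divided by α, giving Vmax/α and Km/α: Km,app = 0.207 μM, Vmax,app = 108 μmol/min.
v = Vmax,app·[S]/(Km,app + [S]) = 108 × 0.0774/(0.207 + 0.0774) = 29.6 μmol/min.

29.6 μmol/min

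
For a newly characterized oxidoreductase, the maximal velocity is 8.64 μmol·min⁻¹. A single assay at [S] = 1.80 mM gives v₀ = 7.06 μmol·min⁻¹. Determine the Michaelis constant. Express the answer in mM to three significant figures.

v/Vmax = 7.06/8.64 = 0.8171 = [S]/(Km+[S]).
So Km + [S] = [S]/0.8171 = 2.203 mM, giving Km = 2.203 − 1.80 = 0.403 mM.

0.403 mM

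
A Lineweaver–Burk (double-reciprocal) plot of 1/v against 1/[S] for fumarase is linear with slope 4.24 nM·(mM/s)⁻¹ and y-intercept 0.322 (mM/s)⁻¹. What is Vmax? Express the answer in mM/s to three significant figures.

The y-intercept of a Lineweaver–Burk plot equals 1/Vmax, so Vmax = 1/0.322 = 3.11 mM/s.

3.11 mM/s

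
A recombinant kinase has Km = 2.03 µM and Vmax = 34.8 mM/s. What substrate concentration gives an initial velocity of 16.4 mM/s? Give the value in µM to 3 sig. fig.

The required fractional saturation is v/Vmax = 16.4/34.8 = 0.4713.
Then [S]/(Km+[S]) = 0.4713 ⇒ [S] = 2.03 × 0.4713/(1 − 0.4713) = 1.81 µM.

1.81 µM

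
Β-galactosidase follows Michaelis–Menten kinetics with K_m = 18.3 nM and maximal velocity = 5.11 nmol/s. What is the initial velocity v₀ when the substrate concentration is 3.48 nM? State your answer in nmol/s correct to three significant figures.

v = Vmax·[S]/(Km + [S]) = 5.11 × 3.48 / (18.3 + 3.48)
  = 17.78 / 21.78 = 0.816 nmol/s.

0.816 nmol/s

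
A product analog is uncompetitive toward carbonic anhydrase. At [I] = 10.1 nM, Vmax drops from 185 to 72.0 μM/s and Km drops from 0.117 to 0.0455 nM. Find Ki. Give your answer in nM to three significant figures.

Uncompetitive: Vmax,app = Vmax/α (and Km,app = Km/α) with α = 1 + [I]/Ki.
α = Vmax/Vmax,app = 185/72.0 = 2.569.
Since α = 1 + [I]/Ki, [I]/Ki = 2.569 − 1 = 1.569 and Ki = 10.1/1.569 = 6.44 nM.

6.44 nM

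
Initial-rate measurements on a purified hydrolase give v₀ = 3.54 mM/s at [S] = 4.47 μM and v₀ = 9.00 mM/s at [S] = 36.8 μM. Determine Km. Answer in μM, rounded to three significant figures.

In reciprocal form, 1/v = (Km/Vmax)·(1/[S]) + 1/Vmax. The two points give (1/[S], 1/v) = (0.2237, 0.2825) and (0.02717, 0.1111).
Slope = (0.2825 − 0.1111)/(0.2237 − 0.02717) = 0.8720; intercept = 0.2825 − 0.8720×0.2237 = 0.08742.
Vmax = 1/intercept = 11.4 mM/s; Km = slope × Vmax = 0.8720 × 11.4 = 9.97 μM.

9.97 μM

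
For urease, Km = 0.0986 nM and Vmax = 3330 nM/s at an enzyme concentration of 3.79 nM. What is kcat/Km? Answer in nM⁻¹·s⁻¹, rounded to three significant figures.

8910 nM⁻¹·s⁻¹

kcat = Vmax/[E]total = 3330/3.79 = 879 s⁻¹.
kcat/Km = 879/0.0986 = 8910 nM⁻¹·s⁻¹.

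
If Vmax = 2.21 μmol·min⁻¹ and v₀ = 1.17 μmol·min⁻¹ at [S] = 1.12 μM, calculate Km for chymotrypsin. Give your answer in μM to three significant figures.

From v = Vmax[S]/(Km+[S]), Km = [S](Vmax − v)/v.
Km = 1.12 × (2.21 − 1.17) / 1.17 = 1.165/1.17 = 0.996 μM.

0.996 μM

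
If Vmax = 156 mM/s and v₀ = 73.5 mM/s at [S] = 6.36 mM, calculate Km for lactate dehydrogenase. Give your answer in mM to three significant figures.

7.14 mM

v/Vmax = 73.5/156 = 0.4712 = [S]/(Km+[S]).
So Km + [S] = [S]/0.4712 = 13.50 mM, giving Km = 13.50 − 6.36 = 7.14 mM.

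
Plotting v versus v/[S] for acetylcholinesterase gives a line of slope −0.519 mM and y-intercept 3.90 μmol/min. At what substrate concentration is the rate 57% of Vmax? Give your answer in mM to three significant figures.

The Eadie–Hofstee slope gives Km = 0.519 mM (slope = −Km).
v/Vmax = [S]/(Km+[S]) = 0.57 ⇒ [S] = Km·0.57/(1−0.57) = 0.519 × 1.326 = 0.688 mM.

0.688 mM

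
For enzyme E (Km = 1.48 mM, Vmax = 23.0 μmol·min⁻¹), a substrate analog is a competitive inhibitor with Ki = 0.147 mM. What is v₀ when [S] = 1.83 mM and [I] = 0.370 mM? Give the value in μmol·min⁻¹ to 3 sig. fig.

With α = 1 + [I]/Ki = 1 + 0.370/0.147 = 3.517, the competitive rate law is v = Vmax[S] / (αKm + [S]).
v = 23.0×1.83 / (3.517×1.48 + 1.83) = 42.09/7.035 = 5.98 μmol·min⁻¹.

5.98 μmol·min⁻¹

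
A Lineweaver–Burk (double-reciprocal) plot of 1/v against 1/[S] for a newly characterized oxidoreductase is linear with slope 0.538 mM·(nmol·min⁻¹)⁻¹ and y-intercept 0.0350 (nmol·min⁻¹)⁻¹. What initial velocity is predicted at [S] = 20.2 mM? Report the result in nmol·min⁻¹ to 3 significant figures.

16.2 nmol·min⁻¹

The y-intercept is 1/Vmax, so Vmax = 1/0.0350 = 28.6 nmol·min⁻¹.
The slope is Km/Vmax, so Km = 0.538 × 28.6 = 15.4 mM.
Then v = 28.6 × 20.2/(15.4 + 20.2) = 16.2 nmol·min⁻¹.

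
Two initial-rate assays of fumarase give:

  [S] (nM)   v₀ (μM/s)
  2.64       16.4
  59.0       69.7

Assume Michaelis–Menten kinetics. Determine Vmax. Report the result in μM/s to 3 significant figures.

In reciprocal form, 1/v = (Km/Vmax)·(1/[S]) + 1/Vmax. The two points give (1/[S], 1/v) = (0.3788, 0.06098) and (0.01695, 0.01435).
Slope = (0.06098 − 0.01435)/(0.3788 − 0.01695) = 0.1289; intercept = 0.06098 − 0.1289×0.3788 = 0.01216.
Vmax = 1/intercept = 82.2 μM/s; Km = slope × Vmax = 0.1289 × 82.2 = 10.6 nM.

82.2 μM/s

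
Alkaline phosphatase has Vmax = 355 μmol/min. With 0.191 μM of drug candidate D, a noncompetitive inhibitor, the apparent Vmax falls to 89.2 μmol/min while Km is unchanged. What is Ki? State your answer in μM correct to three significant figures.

Noncompetitive: Vmax,app = Vmax/α with α = 1 + [I]/Ki.
α = Vmax/Vmax,app = 355/89.2 = 3.980.
Since α = 1 + [I]/Ki, [I]/Ki = 3.980 − 1 = 2.980 and Ki = 0.191/2.980 = 0.0641 μM.

0.0641 μM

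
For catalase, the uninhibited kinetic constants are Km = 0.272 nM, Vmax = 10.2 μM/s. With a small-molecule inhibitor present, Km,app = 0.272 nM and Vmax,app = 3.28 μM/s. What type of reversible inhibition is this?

Vmax decreases (10.2 → 3.28 μM/s) while Km is unchanged — pure noncompetitive inhibition.

noncompetitive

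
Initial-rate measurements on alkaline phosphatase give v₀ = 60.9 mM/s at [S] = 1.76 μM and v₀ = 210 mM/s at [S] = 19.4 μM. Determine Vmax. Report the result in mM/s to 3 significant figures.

278 mM/s

From v = Vmax[S]/(Km+[S]), each point gives Vmax = v(Km+[S])/[S].
Equating: 60.9(Km+1.76)/1.76 = 210(Km+19.4)/19.4.
34.60·Km + 60.9 = 10.82·Km + 210, so (34.60 − 10.82)·Km = 210 − 60.9.
Km = 149.1/23.78 = 6.27 μM; then Vmax = 60.9(6.27+1.76)/1.76 = 278 mM/s.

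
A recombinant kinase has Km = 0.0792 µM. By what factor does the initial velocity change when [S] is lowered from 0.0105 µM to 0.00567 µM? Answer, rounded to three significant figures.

0.571

Since Vmax cancels, v₂/v₁ = [S]₂(Km+[S]₁) / [S]₁(Km+[S]₂).
= 0.00567×(0.0792+0.0105) / (0.0105×(0.0792+0.00567)) = 0.0005086/0.0008911 = 0.571.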